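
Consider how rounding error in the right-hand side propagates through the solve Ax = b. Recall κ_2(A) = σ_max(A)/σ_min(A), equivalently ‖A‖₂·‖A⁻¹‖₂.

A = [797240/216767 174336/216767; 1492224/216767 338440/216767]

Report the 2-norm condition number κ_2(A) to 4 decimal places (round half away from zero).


AᵀA = [9904235584/162588001 2228428800/162588001; 2228428800/162588001 501504064/162588001]; tr = 6190208/96721, det = 4096/96721
eigenvalues of AᵀA: λ = (tr ± √(tr²−4·det))/2 = 64, 64/96721
κ = σ_max/σ_min = 8/(8/311) = 311.0000

311.0000


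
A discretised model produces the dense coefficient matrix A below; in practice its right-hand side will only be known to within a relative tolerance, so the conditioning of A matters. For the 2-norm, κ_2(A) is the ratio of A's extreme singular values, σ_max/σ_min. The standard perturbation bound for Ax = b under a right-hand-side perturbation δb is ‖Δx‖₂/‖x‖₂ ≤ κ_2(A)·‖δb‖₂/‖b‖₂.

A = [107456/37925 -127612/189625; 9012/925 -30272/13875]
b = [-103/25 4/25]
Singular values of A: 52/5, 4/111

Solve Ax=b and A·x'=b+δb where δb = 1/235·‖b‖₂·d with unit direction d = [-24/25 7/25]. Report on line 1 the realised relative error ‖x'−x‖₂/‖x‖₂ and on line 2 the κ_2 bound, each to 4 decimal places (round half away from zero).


from the listed singular values, σ₁ = 52/5, σ_n = 4/111
condition number: (52/5) ÷ (4/111) = 288.6000
perturbation bound = 288.6000·1/235 = 1.2281
solve Ax = b  →  x = [24.2720 108.3138]
2-norm of b is 4.1231; of x, 111.0000
Δx = A⁻¹·δb where δb = 1/235·4.1231·d; ‖Δx‖ = 0.4869
relative error = 0.0044
realised/bound (from unrounded values) ≈ 0.0036

0.0044
1.2281


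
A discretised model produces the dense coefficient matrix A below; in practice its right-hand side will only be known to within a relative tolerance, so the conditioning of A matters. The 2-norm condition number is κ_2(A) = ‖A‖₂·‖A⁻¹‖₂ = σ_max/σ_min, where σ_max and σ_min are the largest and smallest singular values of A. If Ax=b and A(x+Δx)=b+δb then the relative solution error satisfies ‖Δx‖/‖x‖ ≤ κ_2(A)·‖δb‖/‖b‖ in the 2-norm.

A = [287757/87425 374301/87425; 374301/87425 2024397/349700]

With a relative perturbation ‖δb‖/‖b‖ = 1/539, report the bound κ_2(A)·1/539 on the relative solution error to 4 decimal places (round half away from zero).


0.2076

AᵀA = [8916213186/305725225 47542590117/1222900900; 47542590117/1222900900 253592121249/4891603600]; tr = 15850061289/195664144, det = 102515625/195664144
char-poly roots: 81 and 1265625/195664144
σ_max=√81=9, σ_min=√(1265625/195664144)=(1125/13988) → κ = 111.9040
bound on ‖Δx‖/‖x‖: κ·ε = 111.9040·1/539 = 0.2076


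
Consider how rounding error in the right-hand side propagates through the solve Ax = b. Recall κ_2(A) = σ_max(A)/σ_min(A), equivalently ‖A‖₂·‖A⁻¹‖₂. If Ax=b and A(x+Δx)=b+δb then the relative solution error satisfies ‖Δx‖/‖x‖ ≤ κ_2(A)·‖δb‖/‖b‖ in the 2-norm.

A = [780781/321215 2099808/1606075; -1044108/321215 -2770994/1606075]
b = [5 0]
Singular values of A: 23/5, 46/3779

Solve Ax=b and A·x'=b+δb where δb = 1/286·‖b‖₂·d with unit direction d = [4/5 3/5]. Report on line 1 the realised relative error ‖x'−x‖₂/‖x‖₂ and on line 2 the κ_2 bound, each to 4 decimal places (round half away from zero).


0.0044
1.3213

from the listed singular values, σ₁ = 23/5, σ_n = 46/3779
κ_2(A) = (23/5) / (46/3779) = 377.9000
κ_2(A)·‖δb‖/‖b‖ = 1.3213
solve Ax = b  →  x = [-154.0639 290.2558]
‖b‖₂ = 5.0000 and ‖x‖₂ = 328.6093
with δb = [0.0140 0.0105], A·Δx = δb → ‖Δx‖ = 1.4362
relative error = 0.0044
realised/bound (from unrounded values) ≈ 0.0033


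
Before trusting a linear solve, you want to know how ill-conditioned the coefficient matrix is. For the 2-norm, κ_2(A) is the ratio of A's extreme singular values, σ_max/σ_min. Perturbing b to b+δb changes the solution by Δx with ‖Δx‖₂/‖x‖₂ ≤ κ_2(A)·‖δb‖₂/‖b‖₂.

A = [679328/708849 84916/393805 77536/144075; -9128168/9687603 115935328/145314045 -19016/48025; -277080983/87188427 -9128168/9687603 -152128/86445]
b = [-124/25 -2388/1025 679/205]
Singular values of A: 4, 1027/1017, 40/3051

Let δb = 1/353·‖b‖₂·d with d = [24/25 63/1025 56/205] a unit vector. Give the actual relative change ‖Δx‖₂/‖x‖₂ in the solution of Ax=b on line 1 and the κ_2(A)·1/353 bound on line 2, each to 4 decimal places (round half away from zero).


largest singular value 4, smallest 40/3051
κ_2(A) = 4 / (40/3051) = 305.1000
perturbation bound = 305.1000·1/353 = 0.8643
solve Ax = b  →  x = [139.8659 28.4248 -269.6765]
‖b‖₂ = 6.4031 and ‖x‖₂ = 305.1161
δb = ε·‖b‖·d = [0.0174 0.0011 0.0050]; solving A·Δx = δb gives ‖Δx‖ = 1.3836
dividing the unrounded norms, ‖Δx‖/‖x‖ = 0.0045
tightness: 0.0045 against a bound of 0.8643 (unrounded ratio ≈ 0.0052)

0.0045
0.8643


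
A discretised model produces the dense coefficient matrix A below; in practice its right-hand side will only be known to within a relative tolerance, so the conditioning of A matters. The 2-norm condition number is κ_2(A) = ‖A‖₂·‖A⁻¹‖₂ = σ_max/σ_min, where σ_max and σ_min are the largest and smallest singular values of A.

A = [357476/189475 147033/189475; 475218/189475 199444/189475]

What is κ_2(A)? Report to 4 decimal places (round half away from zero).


M = AᵀA = [1088065348/110463925 18134172/4418557; 18134172/4418557 188912653/110463925]. tr(M)=98229077/8497225, det(M)=334084/212430625
eigenvalues of AᵀA: λ = (tr ± √(tr²−4·det))/2 = 289/25, 1156/8497225
κ_2(A) = √(λ_max/λ_min) = √((289/25) / (1156/8497225)) = 291.5000

291.5000


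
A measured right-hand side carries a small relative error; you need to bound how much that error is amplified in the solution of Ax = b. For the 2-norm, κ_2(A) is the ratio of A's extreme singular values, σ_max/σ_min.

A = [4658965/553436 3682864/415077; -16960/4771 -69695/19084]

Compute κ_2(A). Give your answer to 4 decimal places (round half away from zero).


M = AᵀA = [151340001425/1812375184 29793770860/339820347; 29793770860/339820347 1501665110569/16311376656]. tr(M)=1702571417/9697608, det(M)=197262025/310323456
char-poly roots: 2809/16 and 70225/19395216
κ = σ_max/σ_min = (53/4)/(265/4404) = 220.2000

220.2000


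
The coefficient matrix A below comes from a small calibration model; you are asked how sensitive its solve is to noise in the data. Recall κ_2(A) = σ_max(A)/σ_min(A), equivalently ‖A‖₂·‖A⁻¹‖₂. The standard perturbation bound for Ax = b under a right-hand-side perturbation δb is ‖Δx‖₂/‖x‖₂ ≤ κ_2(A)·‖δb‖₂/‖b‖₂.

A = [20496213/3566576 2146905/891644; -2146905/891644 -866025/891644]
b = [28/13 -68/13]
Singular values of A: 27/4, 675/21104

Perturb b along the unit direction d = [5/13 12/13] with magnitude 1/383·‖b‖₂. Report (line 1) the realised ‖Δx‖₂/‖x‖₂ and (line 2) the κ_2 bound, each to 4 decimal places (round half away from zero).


0.0037
0.5510

largest singular value 27/4, smallest 675/21104
κ_2(A) = (27/4) / (675/21104) = 211.0400
perturbation bound = 211.0400·1/383 = 0.5510
solve Ax = b  →  x = [48.6473 -115.2128]
‖b‖₂ = 5.6569 and ‖x‖₂ = 125.0621
δb = ε·‖b‖·d = [0.0057 0.0136]; solving A·Δx = δb gives ‖Δx‖ = 0.4618
dividing the unrounded norms, ‖Δx‖/‖x‖ = 0.0037
realised/bound (from unrounded values) ≈ 0.0067


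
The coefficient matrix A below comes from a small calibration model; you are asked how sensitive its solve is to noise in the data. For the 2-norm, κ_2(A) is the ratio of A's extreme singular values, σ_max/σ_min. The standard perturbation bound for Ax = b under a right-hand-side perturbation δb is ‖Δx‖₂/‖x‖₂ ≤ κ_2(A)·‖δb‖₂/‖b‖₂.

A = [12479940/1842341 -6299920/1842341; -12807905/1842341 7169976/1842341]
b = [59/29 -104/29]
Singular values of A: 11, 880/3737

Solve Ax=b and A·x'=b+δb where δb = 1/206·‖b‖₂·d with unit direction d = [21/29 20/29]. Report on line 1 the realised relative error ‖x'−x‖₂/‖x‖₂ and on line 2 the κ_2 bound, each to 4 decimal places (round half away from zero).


0.0199
0.2268

from the listed singular values, σ₁ = 11, σ_n = 880/3737
κ = σ_max/σ_min = 11/(880/3737) = 46.7125
bound on ‖Δx‖/‖x‖: κ·ε = 46.7125·1/206 = 0.2268
solve Ax = b  →  x = [-1.6775 -3.9181]
2-norm of b is 4.1231; of x, 4.2621
re-solving with b+δb shifts x by Δx of norm 0.0850
realised ‖Δx‖/‖x‖ = 0.0199
so the bound overstates the realised error by a factor of ≈ 11.3709 (computed from the unrounded values)


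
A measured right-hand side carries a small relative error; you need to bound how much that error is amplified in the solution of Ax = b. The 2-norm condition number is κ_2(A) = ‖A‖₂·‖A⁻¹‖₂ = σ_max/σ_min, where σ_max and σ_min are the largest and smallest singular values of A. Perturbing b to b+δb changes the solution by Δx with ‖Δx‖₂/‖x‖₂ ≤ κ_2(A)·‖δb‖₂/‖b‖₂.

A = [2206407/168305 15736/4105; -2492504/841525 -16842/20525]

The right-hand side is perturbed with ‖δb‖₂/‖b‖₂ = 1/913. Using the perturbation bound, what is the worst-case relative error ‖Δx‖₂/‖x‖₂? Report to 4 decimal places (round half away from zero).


0.3597

form AᵀA = [76096592761/421275625 22194616248/421275625; 22194616248/421275625 6474195364/421275625] with trace 132113261/674041 and determinant 240100/674041
λ_max, λ_min = (132113261/674041 ± √17453266383077721/454331269681)/2 = 196, 1225/674041
so κ_2 = √(196 / (1225/674041)) = 328.4000
bound on ‖Δx‖/‖x‖: κ·ε = 328.4000·1/913 = 0.3597


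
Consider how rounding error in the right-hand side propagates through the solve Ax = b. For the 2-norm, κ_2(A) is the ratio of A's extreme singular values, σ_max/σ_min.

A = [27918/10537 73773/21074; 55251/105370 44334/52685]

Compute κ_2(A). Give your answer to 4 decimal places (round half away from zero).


AᵀA = [48182121/6604900 16043832/1651225; 16043832/1651225 85617729/6604900]; tr = 2675997/132098, det = 164025/1056784
solving λ² − 2675997/132098·λ + 164025/1056784 = 0 gives λ = 81/4, 2025/264196
σ_max=√(81/4)=(9/2), σ_min=√(2025/264196)=(45/514) → κ = 51.4000

51.4000


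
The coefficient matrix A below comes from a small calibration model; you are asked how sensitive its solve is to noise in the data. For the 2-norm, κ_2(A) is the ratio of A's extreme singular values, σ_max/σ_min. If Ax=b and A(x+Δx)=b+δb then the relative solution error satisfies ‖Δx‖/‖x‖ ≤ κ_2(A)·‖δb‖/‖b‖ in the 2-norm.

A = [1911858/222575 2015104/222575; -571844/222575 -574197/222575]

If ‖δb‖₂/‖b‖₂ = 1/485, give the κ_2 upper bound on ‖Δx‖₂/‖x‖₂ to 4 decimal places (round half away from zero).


M = AᵀA = [6371530516/79263409 6689510100/79263409; 6689510100/79263409 7024554121/79263409]. tr(M)=15928757/94249, det(M)=114244/94249
char-poly roots: 169 and 676/94249
so κ_2 = √(169 / (676/94249)) = 153.5000
worst-case relative error ≤ 153.5000 × 1/485 = 0.3165

0.3165


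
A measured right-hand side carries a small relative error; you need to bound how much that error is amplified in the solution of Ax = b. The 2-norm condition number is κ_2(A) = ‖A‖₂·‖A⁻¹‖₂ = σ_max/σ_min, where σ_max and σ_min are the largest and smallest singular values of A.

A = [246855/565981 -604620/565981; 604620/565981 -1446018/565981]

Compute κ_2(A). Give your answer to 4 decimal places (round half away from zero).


AᵀA = [2523684825/1895470369 -6056478540/1895470369; -6056478540/1895470369 14535700596/1895470369]; tr = 100943109/11215801, det = 8100/11215801
eigenvalues of AᵀA: λ = (tr ± √(tr²−4·det))/2 = 9, 900/11215801
κ_2(A) = √(λ_max/λ_min) = √(9 / (900/11215801)) = 334.9000

334.9000


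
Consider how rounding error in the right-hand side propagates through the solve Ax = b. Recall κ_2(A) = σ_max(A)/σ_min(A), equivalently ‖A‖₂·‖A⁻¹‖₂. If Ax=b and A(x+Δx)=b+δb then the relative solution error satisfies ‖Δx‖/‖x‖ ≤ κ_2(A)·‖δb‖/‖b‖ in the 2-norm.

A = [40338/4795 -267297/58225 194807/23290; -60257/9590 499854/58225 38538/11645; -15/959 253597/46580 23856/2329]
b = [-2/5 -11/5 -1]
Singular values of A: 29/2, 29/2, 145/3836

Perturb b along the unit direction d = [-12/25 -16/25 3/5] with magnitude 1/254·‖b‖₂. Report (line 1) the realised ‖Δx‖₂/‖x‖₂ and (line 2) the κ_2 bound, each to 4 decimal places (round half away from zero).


0.0096
1.5102

from the listed singular values, σ₁ = 29/2, σ_n = 145/3836
κ_2(A) = (29/2) / (145/3836) = 383.6000
κ_2(A)·‖δb‖/‖b‖ = 1.5102
solve Ax = b  →  x = [-18.1950 -17.0103 8.9158]
‖b‖ = 2.4495, ‖x‖ = 26.4556
re-solving with b+δb shifts x by Δx of norm 0.2551
relative error = 0.0096
so the bound overstates the realised error by a factor of ≈ 156.6067 (computed from the unrounded values)


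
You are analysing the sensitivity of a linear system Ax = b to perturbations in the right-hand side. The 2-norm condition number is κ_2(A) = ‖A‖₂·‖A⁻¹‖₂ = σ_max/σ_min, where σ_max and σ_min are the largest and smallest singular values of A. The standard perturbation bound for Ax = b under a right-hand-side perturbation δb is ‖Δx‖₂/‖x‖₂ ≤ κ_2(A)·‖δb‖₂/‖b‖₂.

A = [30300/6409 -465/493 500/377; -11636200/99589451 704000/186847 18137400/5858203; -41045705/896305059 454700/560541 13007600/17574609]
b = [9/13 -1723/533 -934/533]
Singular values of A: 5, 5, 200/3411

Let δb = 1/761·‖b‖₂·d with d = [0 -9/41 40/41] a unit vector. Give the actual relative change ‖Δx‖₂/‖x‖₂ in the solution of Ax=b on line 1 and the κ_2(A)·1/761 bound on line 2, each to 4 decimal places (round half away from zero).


largest singular value 5, smallest 200/3411
κ = σ_max/σ_min = 5/(200/3411) = 85.2750
worst-case relative error ≤ 85.2750 × 1/761 = 0.1121
solve Ax = b  →  x = [5.6836 9.8067 -12.7640]
‖b‖₂ = 3.7417 and ‖x‖₂ = 17.0702
δb = ε·‖b‖·d = [0.0000 -0.0011 0.0048]; solving A·Δx = δb gives ‖Δx‖ = 0.0839
realised ‖Δx‖/‖x‖ = 0.0049
so the bound overstates the realised error by a factor of ≈ 22.8111 (computed from the unrounded values)

0.0049
0.1121


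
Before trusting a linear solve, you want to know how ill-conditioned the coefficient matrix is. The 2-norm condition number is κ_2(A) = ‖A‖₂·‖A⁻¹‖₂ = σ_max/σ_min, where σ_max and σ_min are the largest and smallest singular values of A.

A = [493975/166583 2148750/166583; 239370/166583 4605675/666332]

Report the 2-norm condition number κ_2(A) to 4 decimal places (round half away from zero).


114.7200

M = AᵀA = [1042592725/96020401 9252898875/192040802; 9252898875/192040802 329018225625/1536326416]. tr(M)=205651225/913936, det(M)=3515625/913936
eigenvalues of AᵀA: λ = (tr ± √(tr²−4·det))/2 = 225, 15625/913936
κ_2(A) = √(λ_max/λ_min) = √(225 / (15625/913936)) = 114.7200


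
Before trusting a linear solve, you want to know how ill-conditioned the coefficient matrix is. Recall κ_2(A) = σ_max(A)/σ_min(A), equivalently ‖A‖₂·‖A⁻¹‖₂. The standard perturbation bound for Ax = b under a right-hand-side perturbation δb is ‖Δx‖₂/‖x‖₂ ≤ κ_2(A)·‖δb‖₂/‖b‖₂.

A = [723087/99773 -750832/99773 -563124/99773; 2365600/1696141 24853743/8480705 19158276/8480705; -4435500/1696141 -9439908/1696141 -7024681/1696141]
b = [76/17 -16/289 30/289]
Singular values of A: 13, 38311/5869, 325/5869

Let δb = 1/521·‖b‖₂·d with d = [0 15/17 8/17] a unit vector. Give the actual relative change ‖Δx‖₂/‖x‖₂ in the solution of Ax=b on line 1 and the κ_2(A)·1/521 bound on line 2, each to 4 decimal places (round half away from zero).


from the listed singular values, σ₁ = 13, σ_n = 325/5869
condition number: 13 ÷ (325/5869) = 234.7600
κ_2(A)·‖δb‖/‖b‖ = 0.4506
solve Ax = b  →  x = [0.4012 -0.1329 -0.0997]
‖b‖₂ = 4.4721 and ‖x‖₂ = 0.4342
with δb = [0.0000 0.0076 0.0040], A·Δx = δb → ‖Δx‖ = 0.1550
relative error = 0.3570
so the bound overstates the realised error by a factor of ≈ 1.2622 (computed from the unrounded values)

0.3570
0.4506


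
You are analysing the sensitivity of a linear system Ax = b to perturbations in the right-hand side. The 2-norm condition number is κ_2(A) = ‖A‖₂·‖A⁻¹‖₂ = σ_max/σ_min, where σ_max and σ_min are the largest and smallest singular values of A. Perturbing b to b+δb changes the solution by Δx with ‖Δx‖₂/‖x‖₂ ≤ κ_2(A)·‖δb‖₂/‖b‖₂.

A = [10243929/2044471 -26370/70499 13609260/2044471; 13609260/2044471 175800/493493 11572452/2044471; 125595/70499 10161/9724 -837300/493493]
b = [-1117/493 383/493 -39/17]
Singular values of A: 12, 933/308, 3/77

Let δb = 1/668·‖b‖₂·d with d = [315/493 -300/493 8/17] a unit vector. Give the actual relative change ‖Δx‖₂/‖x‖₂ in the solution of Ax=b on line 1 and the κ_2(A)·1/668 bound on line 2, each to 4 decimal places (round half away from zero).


largest singular value 12, smallest 3/77
condition number: 12 ÷ (3/77) = 308.0000
worst-case relative error ≤ 308.0000 × 1/668 = 0.4611
solve Ax = b  →  x = [21.1675 -71.2039 -20.2746]
2-norm of b is 3.3166; of x, 77.0008
with δb = [0.0032 -0.0030 0.0023], A·Δx = δb → ‖Δx‖ = 0.1274
relative error = 0.0017
realised/bound (from unrounded values) ≈ 0.0036

0.0017
0.4611


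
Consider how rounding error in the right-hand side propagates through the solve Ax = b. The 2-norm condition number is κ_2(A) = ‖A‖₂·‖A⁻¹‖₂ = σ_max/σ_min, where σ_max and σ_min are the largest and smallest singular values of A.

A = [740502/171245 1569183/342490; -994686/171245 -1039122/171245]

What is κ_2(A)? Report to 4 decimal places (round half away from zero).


295.2500

M = AᵀA = [61509738024/1172994001 64583667225/1172994001; 64583667225/1172994001 271257336441/4691976004]. tr(M)=615096657/5579044, det(M)=194481/1394761
solving λ² − 615096657/5579044·λ + 194481/1394761 = 0 gives λ = 441/4, 1764/1394761
κ_2(A) = √(λ_max/λ_min) = √((441/4) / (1764/1394761)) = 295.2500


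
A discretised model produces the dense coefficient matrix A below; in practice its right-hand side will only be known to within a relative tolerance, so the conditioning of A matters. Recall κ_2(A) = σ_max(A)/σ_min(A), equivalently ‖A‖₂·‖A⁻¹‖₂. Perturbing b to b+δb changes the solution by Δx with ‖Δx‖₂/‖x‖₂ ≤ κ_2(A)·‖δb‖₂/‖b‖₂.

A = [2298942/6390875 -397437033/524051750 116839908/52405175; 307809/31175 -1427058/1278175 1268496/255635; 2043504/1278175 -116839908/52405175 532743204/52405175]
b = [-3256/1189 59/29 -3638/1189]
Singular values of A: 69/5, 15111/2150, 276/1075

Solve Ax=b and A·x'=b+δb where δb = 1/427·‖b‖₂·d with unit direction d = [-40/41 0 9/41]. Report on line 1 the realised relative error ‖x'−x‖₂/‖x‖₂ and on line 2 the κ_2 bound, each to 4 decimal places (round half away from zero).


0.0054
0.1259

from the listed singular values, σ₁ = 69/5, σ_n = 276/1075
condition number: (69/5) ÷ (276/1075) = 53.7500
worst-case relative error ≤ 53.7500 × 1/427 = 0.1259
solve Ax = b  →  x = [0.4118 7.6875 1.3203]
‖b‖ = 4.5826, ‖x‖ = 7.8110
δb = ε·‖b‖·d = [-0.0105 0.0000 0.0024]; solving A·Δx = δb gives ‖Δx‖ = 0.0418
dividing the unrounded norms, ‖Δx‖/‖x‖ = 0.0054
realised/bound (from unrounded values) ≈ 0.0425


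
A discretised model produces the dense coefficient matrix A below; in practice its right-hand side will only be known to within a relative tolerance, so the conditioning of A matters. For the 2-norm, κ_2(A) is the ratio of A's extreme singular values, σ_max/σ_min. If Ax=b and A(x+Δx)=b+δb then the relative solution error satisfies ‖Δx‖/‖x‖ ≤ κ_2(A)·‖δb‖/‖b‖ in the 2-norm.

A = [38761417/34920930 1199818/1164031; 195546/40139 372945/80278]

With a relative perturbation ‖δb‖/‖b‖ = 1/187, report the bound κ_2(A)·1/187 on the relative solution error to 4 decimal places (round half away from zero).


M = AᵀA = [18111225388369/725443992900 287475354488/12090733215; 287475354488/12090733215 73010849641/3224195524]. tr(M)=20534284517/431298450, det(M)=279841/15335056
solving λ² − 20534284517/431298450·λ + 279841/15335056 = 0 gives λ = 4761/100, 13225/34503876
κ_2(A) = √(λ_max/λ_min) = √((4761/100) / (13225/34503876)) = 352.4400
perturbation bound = 352.4400·1/187 = 1.8847

1.8847


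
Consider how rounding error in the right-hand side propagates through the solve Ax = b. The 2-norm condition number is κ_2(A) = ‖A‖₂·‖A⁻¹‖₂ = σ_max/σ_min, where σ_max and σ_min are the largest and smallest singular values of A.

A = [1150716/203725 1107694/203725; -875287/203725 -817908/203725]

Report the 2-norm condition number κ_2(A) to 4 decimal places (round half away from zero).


M = AᵀA = [83610985801/1660155025 15924363588/332031005; 15924363588/332031005 75838379764/1660155025]. tr(M)=37918993/394805, det(M)=23059204/49350625
char-poly roots: 2401/25 and 9604/1974025
σ_max=√(2401/25)=(49/5), σ_min=√(9604/1974025)=(98/1405) → κ = 140.5000

140.5000


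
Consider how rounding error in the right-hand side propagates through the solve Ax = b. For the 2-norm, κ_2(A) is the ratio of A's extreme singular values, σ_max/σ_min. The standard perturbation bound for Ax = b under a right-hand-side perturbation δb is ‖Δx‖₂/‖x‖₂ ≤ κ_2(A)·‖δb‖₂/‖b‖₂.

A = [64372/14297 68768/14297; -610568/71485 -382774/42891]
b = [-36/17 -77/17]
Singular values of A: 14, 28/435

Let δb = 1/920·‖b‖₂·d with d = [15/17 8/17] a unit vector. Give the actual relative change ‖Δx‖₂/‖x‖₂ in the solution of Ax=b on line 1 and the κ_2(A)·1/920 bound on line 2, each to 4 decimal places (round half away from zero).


σ_max = 14, σ_min = 28/435
κ = σ_max/σ_min = 14/(28/435) = 217.5000
κ_2(A)·‖δb‖/‖b‖ = 0.2364
solve Ax = b  →  x = [45.1478 -42.7020]
‖b‖ = 5.0000, ‖x‖ = 62.1432
re-solving with b+δb shifts x by Δx of norm 0.0844
dividing the unrounded norms, ‖Δx‖/‖x‖ = 0.0014
so the bound overstates the realised error by a factor of ≈ 174.0010 (computed from the unrounded values)

0.0014
0.2364


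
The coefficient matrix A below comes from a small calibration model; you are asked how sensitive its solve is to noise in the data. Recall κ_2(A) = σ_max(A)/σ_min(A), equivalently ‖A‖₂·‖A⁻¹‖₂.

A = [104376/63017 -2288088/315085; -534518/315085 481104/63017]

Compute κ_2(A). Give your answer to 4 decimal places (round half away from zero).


357.7500

M = AᵀA = [16184804/2879225 -2876832/115169; -2876832/115169 319650624/2879225]. tr(M)=8191108/70225, det(M)=186624/1755625
char-poly roots: 2916/25 and 64/70225
so κ_2 = √((2916/25) / (64/70225)) = 357.7500


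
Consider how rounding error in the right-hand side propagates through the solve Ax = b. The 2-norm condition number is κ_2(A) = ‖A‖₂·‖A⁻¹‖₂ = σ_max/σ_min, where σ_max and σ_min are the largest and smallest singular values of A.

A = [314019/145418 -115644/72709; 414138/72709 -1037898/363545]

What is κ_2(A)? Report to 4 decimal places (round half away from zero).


form AᵀA = [4642893873/125126596 -3080586006/156408245; -3080586006/156408245 8352488916/782041225] with trace 517239801/10824100 and determinant 22667121/2706025
solving λ² − 517239801/10824100·λ + 22667121/2706025 = 0 gives λ = 4761/100, 19044/108241
κ_2(A) = √(λ_max/λ_min) = √((4761/100) / (19044/108241)) = 16.4500

16.4500


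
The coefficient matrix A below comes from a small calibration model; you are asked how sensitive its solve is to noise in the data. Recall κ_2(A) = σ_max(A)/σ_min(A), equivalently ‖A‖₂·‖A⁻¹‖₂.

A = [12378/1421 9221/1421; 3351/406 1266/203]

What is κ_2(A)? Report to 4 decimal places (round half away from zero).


AᵀA = [1382985/9604 259305/2401; 259305/2401 194485/2401]; tr = 2160925/9604, det = 5625/9604
solving λ² − 2160925/9604·λ + 5625/9604 = 0 gives λ = 225, 25/9604
κ_2(A) = √(λ_max/λ_min) = √(225 / (25/9604)) = 294.0000

294.0000


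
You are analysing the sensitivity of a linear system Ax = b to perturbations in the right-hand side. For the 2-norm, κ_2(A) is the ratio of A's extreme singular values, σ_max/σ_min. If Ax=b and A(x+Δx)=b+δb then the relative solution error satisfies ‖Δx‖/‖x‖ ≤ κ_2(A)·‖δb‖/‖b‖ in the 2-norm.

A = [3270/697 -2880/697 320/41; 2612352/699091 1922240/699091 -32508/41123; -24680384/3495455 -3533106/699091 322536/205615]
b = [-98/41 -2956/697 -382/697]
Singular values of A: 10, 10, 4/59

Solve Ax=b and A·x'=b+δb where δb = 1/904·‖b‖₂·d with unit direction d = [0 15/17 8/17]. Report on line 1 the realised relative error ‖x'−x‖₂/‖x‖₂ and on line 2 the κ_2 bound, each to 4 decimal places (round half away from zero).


from the listed singular values, σ₁ = 10, σ_n = 4/59
κ_2(A) = 10 / (4/59) = 147.5000
bound on ‖Δx‖/‖x‖: κ·ε = 147.5000·1/904 = 0.1632
solve Ax = b  →  x = [21.9788 -41.6353 -35.5600]
‖b‖ = 4.8990, ‖x‖ = 59.0007
δb = ε·‖b‖·d = [0.0000 0.0048 0.0026]; solving A·Δx = δb gives ‖Δx‖ = 0.0799
relative error = 0.0014
tightness: 0.0014 against a bound of 0.1632 (unrounded ratio ≈ 0.0083)

0.0014
0.1632


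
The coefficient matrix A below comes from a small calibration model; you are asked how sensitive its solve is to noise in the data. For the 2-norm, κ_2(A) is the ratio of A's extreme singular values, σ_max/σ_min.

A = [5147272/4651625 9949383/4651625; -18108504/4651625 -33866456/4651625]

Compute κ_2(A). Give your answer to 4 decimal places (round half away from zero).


273.6250

form AᵀA = [567059721856/34620184225 212634571032/6924036845; 212634571032/6924036845 1993483302529/34620184225] with trace 1772002093/23958605 and determinant 218803264/2994825625
char-poly roots: 1849/25 and 118336/119793025
κ_2(A) = √(λ_max/λ_min) = √((1849/25) / (118336/119793025)) = 273.6250


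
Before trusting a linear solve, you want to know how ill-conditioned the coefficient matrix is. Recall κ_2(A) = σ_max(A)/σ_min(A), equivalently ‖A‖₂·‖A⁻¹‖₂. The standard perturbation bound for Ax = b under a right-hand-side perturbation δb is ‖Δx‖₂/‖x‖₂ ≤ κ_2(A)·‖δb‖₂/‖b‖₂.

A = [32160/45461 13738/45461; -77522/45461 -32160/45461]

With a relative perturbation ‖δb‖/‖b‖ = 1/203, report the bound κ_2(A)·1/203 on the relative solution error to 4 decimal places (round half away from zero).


AᵀA = [41680036/12229009 17366400/12229009; 17366400/12229009 7236676/12229009]; tr = 289448/72361, det = 16/72361
char-poly roots: 4 and 4/72361
κ_2(A) = √(λ_max/λ_min) = √(4 / (4/72361)) = 269.0000
perturbation bound = 269.0000·1/203 = 1.3251

1.3251


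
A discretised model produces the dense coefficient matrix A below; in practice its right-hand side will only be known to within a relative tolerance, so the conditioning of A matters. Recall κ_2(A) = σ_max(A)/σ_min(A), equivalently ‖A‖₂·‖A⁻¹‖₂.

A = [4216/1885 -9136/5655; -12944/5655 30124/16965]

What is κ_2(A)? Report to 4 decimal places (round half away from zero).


form AᵀA = [77888/7605 -175168/22815; -175168/22815 394448/68445] with trace 219088/13689 and determinant 1024/13689
solving λ² − 219088/13689·λ + 1024/13689 = 0 gives λ = 16, 64/13689
σ_max=√16=4, σ_min=√(64/13689)=(8/117) → κ = 58.5000

58.5000


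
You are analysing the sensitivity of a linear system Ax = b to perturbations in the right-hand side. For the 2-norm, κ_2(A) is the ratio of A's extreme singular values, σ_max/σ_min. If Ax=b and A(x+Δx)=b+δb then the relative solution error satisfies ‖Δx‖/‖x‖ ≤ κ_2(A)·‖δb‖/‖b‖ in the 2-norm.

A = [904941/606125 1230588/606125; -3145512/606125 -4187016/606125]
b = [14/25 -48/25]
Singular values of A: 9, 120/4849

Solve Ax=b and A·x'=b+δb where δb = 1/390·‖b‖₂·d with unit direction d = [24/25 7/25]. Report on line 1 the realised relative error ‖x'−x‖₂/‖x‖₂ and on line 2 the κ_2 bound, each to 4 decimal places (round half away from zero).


from the listed singular values, σ₁ = 9, σ_n = 120/4849
κ = σ_max/σ_min = 9/(120/4849) = 363.6750
worst-case relative error ≤ 363.6750 × 1/390 = 0.9325
solve Ax = b  →  x = [0.1333 0.1778]
2-norm of b is 2.0000; of x, 0.2222
with δb = [0.0049 0.0014], A·Δx = δb → ‖Δx‖ = 0.2072
dividing the unrounded norms, ‖Δx‖/‖x‖ = 0.9325
so the bound is sharp here: realised error equals the bound

0.9325
0.9325


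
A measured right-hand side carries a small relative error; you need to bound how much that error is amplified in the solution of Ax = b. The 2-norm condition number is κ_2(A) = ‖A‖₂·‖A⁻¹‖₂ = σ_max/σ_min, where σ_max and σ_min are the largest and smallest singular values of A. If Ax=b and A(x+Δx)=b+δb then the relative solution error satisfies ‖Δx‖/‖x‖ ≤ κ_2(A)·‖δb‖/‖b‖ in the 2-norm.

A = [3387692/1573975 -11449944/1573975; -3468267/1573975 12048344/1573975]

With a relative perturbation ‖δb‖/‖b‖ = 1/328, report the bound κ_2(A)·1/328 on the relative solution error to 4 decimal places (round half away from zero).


0.8274

M = AᵀA = [27949266433/2945775625 -95809462056/2945775625; -95809462056/2945775625 328494424192/2945775625]. tr(M)=570309905/4713241, det(M)=937024/4713241
char-poly roots: 121 and 7744/4713241
κ = σ_max/σ_min = 11/(88/2171) = 271.3750
worst-case relative error ≤ 271.3750 × 1/328 = 0.8274


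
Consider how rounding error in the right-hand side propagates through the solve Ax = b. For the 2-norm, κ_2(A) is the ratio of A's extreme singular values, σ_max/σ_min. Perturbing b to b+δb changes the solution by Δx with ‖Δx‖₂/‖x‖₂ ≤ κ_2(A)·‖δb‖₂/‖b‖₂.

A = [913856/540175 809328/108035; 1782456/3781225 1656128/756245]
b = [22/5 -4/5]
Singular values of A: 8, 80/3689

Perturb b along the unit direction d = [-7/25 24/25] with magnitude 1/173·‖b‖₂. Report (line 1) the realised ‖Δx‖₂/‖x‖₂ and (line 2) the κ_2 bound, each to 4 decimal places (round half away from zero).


largest singular value 8, smallest 80/3689
condition number: 8 ÷ (80/3689) = 368.9000
κ_2(A)·‖δb‖/‖b‖ = 2.1324
solve Ax = b  →  x = [90.0854 -19.7567]
‖b‖ = 4.4721, ‖x‖ = 92.2264
with δb = [-0.0072 0.0248], A·Δx = δb → ‖Δx‖ = 1.1920
relative error = 0.0129
so the bound overstates the realised error by a factor of ≈ 164.9795 (computed from the unrounded values)

0.0129
2.1324


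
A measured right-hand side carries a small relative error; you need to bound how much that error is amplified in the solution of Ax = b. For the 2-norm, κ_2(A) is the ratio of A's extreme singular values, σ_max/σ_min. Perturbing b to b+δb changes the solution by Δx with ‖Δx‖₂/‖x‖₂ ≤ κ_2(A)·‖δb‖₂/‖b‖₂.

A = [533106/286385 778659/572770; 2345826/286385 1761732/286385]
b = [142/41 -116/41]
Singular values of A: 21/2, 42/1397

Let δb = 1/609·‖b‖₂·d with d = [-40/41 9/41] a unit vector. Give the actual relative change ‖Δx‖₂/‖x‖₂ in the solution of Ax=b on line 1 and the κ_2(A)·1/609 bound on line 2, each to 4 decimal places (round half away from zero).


0.0018
0.5735

from the listed singular values, σ₁ = 21/2, σ_n = 42/1397
condition number: (21/2) ÷ (42/1397) = 349.2500
worst-case relative error ≤ 349.2500 × 1/609 = 0.5735
solve Ax = b  →  x = [79.6762 -106.5524]
‖b‖ = 4.4721, ‖x‖ = 133.0478
Δx = A⁻¹·δb where δb = 1/609·4.4721·d; ‖Δx‖ = 0.2443
realised ‖Δx‖/‖x‖ = 0.0018
so the bound overstates the realised error by a factor of ≈ 312.3790 (computed from the unrounded values)


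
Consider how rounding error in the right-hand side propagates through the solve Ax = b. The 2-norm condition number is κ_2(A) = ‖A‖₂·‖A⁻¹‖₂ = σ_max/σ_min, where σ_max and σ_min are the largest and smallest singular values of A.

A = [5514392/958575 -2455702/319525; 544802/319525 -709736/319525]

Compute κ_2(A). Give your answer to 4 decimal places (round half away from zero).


M = AᵀA = [52927683364/1470185649 -23522720384/490061883; -23522720384/490061883 10454716004/163353961]. tr(M)=147020127400/1470185649, det(M)=156250000/1470185649
λ_max, λ_min = (147020127400/1470185649 ± √21613998994681605760000/2161445842525551201)/2 = 100, 1562500/1470185649
κ = σ_max/σ_min = 10/(1250/38343) = 306.7440

306.7440


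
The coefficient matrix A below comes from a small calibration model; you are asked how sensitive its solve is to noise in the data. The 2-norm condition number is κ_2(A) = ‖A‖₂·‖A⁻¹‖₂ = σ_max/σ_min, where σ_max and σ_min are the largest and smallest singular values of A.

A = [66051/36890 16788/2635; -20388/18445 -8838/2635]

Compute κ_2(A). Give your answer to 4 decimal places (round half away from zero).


M = AᵀA = [20849193/4708900 2541942/168175; 2541942/168175 1245492/24025]. tr(M)=10598625/188356, det(M)=50625/47089
λ_max, λ_min = (10598625/188356 ± √112178283530625/35477982736)/2 = 225/4, 900/47089
so κ_2 = √((225/4) / (900/47089)) = 54.2500

54.2500


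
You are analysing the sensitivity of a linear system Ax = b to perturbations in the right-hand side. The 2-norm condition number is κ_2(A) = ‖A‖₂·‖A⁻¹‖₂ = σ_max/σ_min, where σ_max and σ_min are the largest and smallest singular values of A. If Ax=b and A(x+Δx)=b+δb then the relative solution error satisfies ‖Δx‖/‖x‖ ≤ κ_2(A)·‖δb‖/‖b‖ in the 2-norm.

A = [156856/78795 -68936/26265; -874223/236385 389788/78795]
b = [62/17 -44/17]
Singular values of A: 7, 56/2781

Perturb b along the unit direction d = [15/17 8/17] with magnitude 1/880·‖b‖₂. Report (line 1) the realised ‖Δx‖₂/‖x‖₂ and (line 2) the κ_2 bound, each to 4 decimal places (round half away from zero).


0.0025
0.3950

largest singular value 7, smallest 56/2781
κ = σ_max/σ_min = 7/(56/2781) = 347.6250
perturbation bound = 347.6250·1/880 = 0.3950
solve Ax = b  →  x = [79.8000 59.1357]
2-norm of b is 4.4721; of x, 99.3231
δb = ε·‖b‖·d = [0.0045 0.0024]; solving A·Δx = δb gives ‖Δx‖ = 0.2524
relative error = 0.0025
so the bound overstates the realised error by a factor of ≈ 155.4652 (computed from the unrounded values)


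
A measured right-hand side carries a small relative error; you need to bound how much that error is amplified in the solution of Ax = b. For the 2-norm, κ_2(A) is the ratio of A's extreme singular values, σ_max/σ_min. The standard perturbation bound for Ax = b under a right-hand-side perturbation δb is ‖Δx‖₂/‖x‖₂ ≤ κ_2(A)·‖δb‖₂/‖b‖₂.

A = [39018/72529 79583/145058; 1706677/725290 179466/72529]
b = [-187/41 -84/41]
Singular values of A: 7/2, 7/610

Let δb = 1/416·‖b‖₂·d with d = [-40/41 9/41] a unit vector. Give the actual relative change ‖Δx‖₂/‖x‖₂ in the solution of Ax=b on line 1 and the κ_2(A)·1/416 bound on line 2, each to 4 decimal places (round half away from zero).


σ_max = 7/2, σ_min = 7/610
κ = σ_max/σ_min = (7/2)/(7/610) = 305.0000
κ_2(A)·‖δb‖/‖b‖ = 0.7332
solve Ax = b  →  x = [-253.0049 239.7734]
‖b‖ = 5.0000, ‖x‖ = 348.5725
with δb = [-0.0117 0.0026], A·Δx = δb → ‖Δx‖ = 1.0474
dividing the unrounded norms, ‖Δx‖/‖x‖ = 0.0030
so the bound overstates the realised error by a factor of ≈ 244.0007 (computed from the unrounded values)

0.0030
0.7332


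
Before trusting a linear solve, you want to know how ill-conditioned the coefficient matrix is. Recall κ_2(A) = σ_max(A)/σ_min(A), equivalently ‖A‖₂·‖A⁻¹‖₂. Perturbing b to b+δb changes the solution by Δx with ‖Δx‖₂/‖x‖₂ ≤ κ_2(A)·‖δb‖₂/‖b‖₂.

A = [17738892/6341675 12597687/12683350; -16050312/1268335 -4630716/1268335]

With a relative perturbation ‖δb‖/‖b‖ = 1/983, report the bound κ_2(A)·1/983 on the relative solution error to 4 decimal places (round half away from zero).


0.0787

AᵀA = [4018430203344/23924355625 1171829517642/23924355625; 1171829517642/23924355625 1370050437249/95697422500]; tr = 27910034001/153115876, det = 212576400/38278969
λ_max, λ_min = (27910034001/153115876 ± √778449216789729245601/23444471483247376)/2 = 729/4, 1166400/38278969
σ_max=√(729/4)=(27/2), σ_min=√(1166400/38278969)=(1080/6187) → κ = 77.3375
bound on ‖Δx‖/‖x‖: κ·ε = 77.3375·1/983 = 0.0787


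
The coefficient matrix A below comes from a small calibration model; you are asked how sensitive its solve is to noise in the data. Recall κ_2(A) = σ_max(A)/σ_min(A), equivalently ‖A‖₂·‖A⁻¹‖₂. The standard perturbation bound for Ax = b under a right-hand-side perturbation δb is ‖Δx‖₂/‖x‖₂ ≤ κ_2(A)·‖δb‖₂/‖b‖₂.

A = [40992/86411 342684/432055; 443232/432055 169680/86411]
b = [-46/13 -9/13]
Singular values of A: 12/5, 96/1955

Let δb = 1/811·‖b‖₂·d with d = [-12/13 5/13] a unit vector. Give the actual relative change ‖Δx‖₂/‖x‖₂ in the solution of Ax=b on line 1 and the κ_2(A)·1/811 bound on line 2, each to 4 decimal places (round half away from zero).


0.0015
0.0603

σ_max = 12/5, σ_min = 96/1955
κ = σ_max/σ_min = (12/5)/(96/1955) = 48.8750
κ_2(A)·‖δb‖/‖b‖ = 0.0603
solve Ax = b  →  x = [-54.2984 28.0147]
‖b‖₂ = 3.6056 and ‖x‖₂ = 61.0994
re-solving with b+δb shifts x by Δx of norm 0.0905
realised ‖Δx‖/‖x‖ = 0.0015
so the bound overstates the realised error by a factor of ≈ 40.6702 (computed from the unrounded values)


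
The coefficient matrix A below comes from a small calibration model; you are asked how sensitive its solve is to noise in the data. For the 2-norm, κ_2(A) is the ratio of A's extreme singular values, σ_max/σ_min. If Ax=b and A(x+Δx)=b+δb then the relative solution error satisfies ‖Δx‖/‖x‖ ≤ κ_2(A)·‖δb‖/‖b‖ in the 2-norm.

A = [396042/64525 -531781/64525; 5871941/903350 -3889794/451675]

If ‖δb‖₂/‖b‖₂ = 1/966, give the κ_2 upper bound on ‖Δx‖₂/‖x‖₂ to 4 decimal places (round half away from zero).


M = AᵀA = [3102123529/38812900 -41360463/388129; -41360463/388129 1378704301/9703225]. tr(M)=8616940733/38812900, det(M)=492884401/970322500
char-poly roots: 22201/100 and 22201/9703225
so κ_2 = √((22201/100) / (22201/9703225)) = 311.5000
κ_2(A)·‖δb‖/‖b‖ = 0.3225

0.3225


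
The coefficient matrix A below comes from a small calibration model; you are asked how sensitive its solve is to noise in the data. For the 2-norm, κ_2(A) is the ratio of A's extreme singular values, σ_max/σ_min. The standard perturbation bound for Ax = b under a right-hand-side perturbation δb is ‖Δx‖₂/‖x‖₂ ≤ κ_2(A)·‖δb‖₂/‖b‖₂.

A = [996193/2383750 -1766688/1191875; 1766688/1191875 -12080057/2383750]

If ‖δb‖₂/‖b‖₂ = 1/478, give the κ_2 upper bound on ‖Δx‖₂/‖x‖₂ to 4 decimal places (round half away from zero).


AᵀA = [21563434321/9091622500 -18481323168/2272905625; -18481323168/2272905625 253460036929/9091622500]; tr = 220018777/7273298, det = 366025/58186384
λ_max, λ_min = (220018777/7273298 ± √12101732782031376/13225215949201)/2 = 121/4, 3025/14546596
κ_2(A) = √(λ_max/λ_min) = √((121/4) / (3025/14546596)) = 381.4000
bound on ‖Δx‖/‖x‖: κ·ε = 381.4000·1/478 = 0.7979

0.7979
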